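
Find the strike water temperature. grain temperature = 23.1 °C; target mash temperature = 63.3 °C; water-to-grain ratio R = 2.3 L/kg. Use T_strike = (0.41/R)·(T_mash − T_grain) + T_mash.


T_strike = (0.41/2.3)·(63.3 − 23.1) + 63.3

70.4661 °C


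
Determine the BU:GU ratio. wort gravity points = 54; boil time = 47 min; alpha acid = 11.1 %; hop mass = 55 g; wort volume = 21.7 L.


U = 1.65·0.000125^(GP/1000)·(1−e^(−0.04t))/4.15;  IBU = (α/100)·m·U·1000/V;  BU:GU = IBU/GP
U = 1.65·0.000125^(54/1000)·(1−e^(−0.04·47))/4.15 = 0.2074
IBU = (11.1/100)·55·0.2074·1000/21.7 = 58.3430
BU:GU = 58.3430/54

1.0804


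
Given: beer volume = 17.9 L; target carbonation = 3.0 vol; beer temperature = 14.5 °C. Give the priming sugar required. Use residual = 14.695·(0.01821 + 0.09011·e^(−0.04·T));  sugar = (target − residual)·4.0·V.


residual = 14.695·(0.01821 + 0.09011·e^(−0.04·14.5)) = 1.0090
sugar = (3.0 − 1.0090)·4.0·17.9

142.5560 g


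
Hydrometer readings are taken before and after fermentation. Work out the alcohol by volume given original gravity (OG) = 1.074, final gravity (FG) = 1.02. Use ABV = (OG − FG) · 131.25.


ABV = (1.074 − 1.02) · 131.25

7.0875 % ABV


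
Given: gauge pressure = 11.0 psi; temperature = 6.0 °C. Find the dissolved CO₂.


vols = (P + 14.695)·(0.01821 + 0.09011·e^(−0.04·T))
vols = (11.0 + 14.695)·(0.01821 + 0.09011·e^(−0.04·6.0))

2.2892 volumes


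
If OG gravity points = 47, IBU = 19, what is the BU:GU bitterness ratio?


BU:GU = IBU / OG_points
BU:GU = 19 / 47

0.4043


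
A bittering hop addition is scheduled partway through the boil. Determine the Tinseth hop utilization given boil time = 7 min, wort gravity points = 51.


U = 1.65·0.000125^(GP/1000) · (1 − e^(−0.04·t))/4.15
bigness = 1.65·0.000125^(51/1000) = 1.0433
boil_factor = (1 − e^(−0.04·7))/4.15 = 0.0588
U = 1.0433 · 0.0588

0.0614


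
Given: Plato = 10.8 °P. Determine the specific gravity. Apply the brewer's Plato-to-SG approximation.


SG = 259/(259 − P)
SG = 259/(259 − 10.8)

1.0435


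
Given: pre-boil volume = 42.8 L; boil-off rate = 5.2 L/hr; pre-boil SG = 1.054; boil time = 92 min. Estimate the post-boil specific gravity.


V_post = V_pre − rate·(t/60);  SG_post = 1 + (SG_pre−1)·V_pre/V_post
V_post = 42.8 − 5.2·(92/60) = 34.8267
SG_post = 1 + (1.054 − 1)·42.8/34.8267

1.0664


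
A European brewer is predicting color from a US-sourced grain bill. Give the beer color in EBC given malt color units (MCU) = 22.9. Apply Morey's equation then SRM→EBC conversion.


SRM = 1.4922·MCU^0.6859;  EBC = SRM·1.97
SRM = 1.4922·22.9^0.6859 = 12.7802
EBC = 12.7802·1.97

25.1770 EBC


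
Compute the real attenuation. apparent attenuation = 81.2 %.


RA = AA · 0.8192
RA = 81.2 · 0.8192

66.5190 %


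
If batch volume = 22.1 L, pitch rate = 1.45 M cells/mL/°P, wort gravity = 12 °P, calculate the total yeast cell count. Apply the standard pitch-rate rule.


cells (billions) = rate · V_L · °P
cells = 1.45 · 22.1 · 12

384.5400 billion cells


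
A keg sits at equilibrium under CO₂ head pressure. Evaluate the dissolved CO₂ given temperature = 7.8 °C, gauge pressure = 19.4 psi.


vols = (P + 14.695)·(0.01821 + 0.09011·e^(−0.04·T))
vols = (19.4 + 14.695)·(0.01821 + 0.09011·e^(−0.04·7.8))

2.8697 volumes


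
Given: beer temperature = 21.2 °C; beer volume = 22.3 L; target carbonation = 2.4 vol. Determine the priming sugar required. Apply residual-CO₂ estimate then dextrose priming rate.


residual = 14.695·(0.01821 + 0.09011·e^(−0.04·T));  sugar = (target − residual)·4.0·V
residual = 14.695·(0.01821 + 0.09011·e^(−0.04·21.2)) = 0.8347
sugar = (2.4 − 0.8347)·4.0·22.3

139.6250 g


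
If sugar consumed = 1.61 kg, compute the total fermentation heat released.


Q = m_sugar · 590 kJ/kg
Q = 1.61 · 590

949.9000 kJ


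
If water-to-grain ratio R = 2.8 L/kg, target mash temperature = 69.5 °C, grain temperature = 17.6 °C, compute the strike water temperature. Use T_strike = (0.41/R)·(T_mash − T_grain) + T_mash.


T_strike = (0.41/2.8)·(69.5 − 17.6) + 69.5

77.0996 °C


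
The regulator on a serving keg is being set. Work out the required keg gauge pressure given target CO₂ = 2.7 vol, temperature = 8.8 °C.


psi = vols/(0.01821 + 0.09011·e^(−0.04·T)) − 14.695
psi = 2.7/(0.01821 + 0.09011·e^(−0.04·8.8)) − 14.695

18.4003 psi


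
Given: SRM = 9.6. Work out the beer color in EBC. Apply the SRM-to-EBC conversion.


EBC = SRM · 1.97
EBC = 9.6 · 1.97

18.9120 EBC


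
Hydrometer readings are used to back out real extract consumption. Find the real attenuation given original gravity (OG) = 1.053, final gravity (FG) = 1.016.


AA = (OG−FG)/(OG−1)·100;  RA = AA·0.8192
AA = (1.053 − 1.016)/(1.053 − 1)·100 = 69.8113
RA = 69.8113·0.8192

57.1894 %


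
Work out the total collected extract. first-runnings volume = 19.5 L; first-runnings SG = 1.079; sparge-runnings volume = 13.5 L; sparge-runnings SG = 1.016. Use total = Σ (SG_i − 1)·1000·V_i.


first = (1.079 − 1)·1000·19.5 = 1540.5000
sparge = (1.016 − 1)·1000·13.5 = 216.0000
total = 1540.5000 + 216.0000

1756.5000 gravity·L


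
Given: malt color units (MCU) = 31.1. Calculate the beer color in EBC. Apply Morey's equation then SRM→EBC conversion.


SRM = 1.4922·MCU^0.6859;  EBC = SRM·1.97
SRM = 1.4922·31.1^0.6859 = 15.7656
EBC = 15.7656·1.97

31.0583 EBC


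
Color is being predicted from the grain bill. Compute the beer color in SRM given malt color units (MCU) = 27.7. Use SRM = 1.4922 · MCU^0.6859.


SRM = 1.4922 · 27.7^0.6859

14.5621 SRM


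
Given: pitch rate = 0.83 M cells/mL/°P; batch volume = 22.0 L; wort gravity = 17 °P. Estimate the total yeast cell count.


cells (billions) = rate · V_L · °P
cells = 0.83 · 22.0 · 17

310.4200 billion cells


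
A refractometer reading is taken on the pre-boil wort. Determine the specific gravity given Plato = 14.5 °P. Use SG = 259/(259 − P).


SG = 259/(259 − 14.5)

1.0593


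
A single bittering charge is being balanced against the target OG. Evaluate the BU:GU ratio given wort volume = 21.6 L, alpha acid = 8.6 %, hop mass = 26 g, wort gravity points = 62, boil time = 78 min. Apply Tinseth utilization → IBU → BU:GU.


U = 1.65·0.000125^(GP/1000)·(1−e^(−0.04t))/4.15;  IBU = (α/100)·m·U·1000/V;  BU:GU = IBU/GP
U = 1.65·0.000125^(62/1000)·(1−e^(−0.04·78))/4.15 = 0.2177
IBU = (8.6/100)·26·0.2177·1000/21.6 = 22.5345
BU:GU = 22.5345/62

0.3635


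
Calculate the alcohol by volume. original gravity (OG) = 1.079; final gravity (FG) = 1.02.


ABV = (OG − FG) · 131.25
ABV = (1.079 − 1.02) · 131.25

7.7437 % ABV


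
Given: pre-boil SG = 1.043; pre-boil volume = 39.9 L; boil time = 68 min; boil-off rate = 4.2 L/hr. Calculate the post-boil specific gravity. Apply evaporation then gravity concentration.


V_post = V_pre − rate·(t/60);  SG_post = 1 + (SG_pre−1)·V_pre/V_post
V_post = 39.9 − 4.2·(68/60) = 35.1400
SG_post = 1 + (1.043 − 1)·39.9/35.1400

1.0488


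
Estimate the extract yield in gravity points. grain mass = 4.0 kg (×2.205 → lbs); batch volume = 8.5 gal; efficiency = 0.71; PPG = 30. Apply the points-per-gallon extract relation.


points = lbs × PPG × eff / vol
lbs = 4.0 × 2.205 = 8.8200
points = 8.8200 × 30 × 0.71 / 8.5

22.1019 points


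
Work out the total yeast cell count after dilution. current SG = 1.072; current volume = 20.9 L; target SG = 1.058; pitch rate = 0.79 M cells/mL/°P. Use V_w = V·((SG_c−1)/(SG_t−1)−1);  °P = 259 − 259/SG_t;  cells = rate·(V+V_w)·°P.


V_w = 20.9·((1.072−1)/(1.058−1)−1) = 5.0448
V_final = 20.9 + 5.0448 = 25.9448
°P = 259 − 259/1.058 = 14.1985
cells = 0.79·25.9448·14.1985

291.0181 billion cells


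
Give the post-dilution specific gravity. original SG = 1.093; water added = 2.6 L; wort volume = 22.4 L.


SG_new = 1 + (SG_old − 1)·V_old/(V_old + V_water)
pts = (1.093 − 1)·1000·22.4/(22.4 + 2.6) = 83.3280
SG_new = 1 + 83.3280/1000

1.0833


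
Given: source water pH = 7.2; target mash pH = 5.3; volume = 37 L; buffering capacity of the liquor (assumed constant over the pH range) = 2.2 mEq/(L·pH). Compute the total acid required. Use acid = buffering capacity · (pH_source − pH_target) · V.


acid = 2.2 · (7.2 − 5.3) · 37

154.6600 mEq


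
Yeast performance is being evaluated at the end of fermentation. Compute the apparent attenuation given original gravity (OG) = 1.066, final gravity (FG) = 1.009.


AA = (OG − FG)/(OG − 1) · 100
AA = (1.066 − 1.009)/(1.066 − 1) · 100

86.3636 %


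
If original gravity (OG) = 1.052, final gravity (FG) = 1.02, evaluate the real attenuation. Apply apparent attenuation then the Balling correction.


AA = (OG−FG)/(OG−1)·100;  RA = AA·0.8192
AA = (1.052 − 1.02)/(1.052 − 1)·100 = 61.5385
RA = 61.5385·0.8192

50.4123 %


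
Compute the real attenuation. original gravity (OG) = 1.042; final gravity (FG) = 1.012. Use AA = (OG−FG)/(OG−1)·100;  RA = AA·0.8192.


AA = (1.042 − 1.012)/(1.042 − 1)·100 = 71.4286
RA = 71.4286·0.8192

58.5143 %


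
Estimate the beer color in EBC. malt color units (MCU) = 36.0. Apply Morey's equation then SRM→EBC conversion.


SRM = 1.4922·MCU^0.6859;  EBC = SRM·1.97
SRM = 1.4922·36.0^0.6859 = 17.4299
EBC = 17.4299·1.97

34.3369 EBC


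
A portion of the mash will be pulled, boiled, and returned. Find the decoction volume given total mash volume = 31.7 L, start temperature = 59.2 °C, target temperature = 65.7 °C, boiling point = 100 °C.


V_dec = V_total·(T_target − T_start)/(T_boil − T_start)
V_dec = 31.7·(65.7 − 59.2)/(100 − 59.2)

5.0502 L


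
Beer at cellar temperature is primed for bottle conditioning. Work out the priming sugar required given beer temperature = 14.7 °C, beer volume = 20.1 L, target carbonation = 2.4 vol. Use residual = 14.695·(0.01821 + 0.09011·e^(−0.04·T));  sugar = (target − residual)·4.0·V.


residual = 14.695·(0.01821 + 0.09011·e^(−0.04·14.7)) = 1.0031
sugar = (2.4 − 1.0031)·4.0·20.1

112.3118 g


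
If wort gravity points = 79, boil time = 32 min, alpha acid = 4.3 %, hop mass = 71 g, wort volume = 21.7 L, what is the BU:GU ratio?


U = 1.65·0.000125^(GP/1000)·(1−e^(−0.04t))/4.15;  IBU = (α/100)·m·U·1000/V;  BU:GU = IBU/GP
U = 1.65·0.000125^(79/1000)·(1−e^(−0.04·32))/4.15 = 0.1411
IBU = (4.3/100)·71·0.1411·1000/21.7 = 19.8552
BU:GU = 19.8552/79

0.2513


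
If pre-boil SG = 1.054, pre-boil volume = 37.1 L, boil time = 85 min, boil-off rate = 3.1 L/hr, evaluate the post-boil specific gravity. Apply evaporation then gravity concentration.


V_post = V_pre − rate·(t/60);  SG_post = 1 + (SG_pre−1)·V_pre/V_post
V_post = 37.1 − 3.1·(85/60) = 32.7083
SG_post = 1 + (1.054 − 1)·37.1/32.7083

1.0613


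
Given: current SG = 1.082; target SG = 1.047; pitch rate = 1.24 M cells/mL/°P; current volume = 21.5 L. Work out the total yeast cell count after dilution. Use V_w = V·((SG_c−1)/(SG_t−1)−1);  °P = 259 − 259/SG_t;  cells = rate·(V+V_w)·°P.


V_w = 21.5·((1.082−1)/(1.047−1)−1) = 16.0106
V_final = 21.5 + 16.0106 = 37.5106
°P = 259 − 259/1.047 = 11.6266
cells = 1.24·37.5106·11.6266

540.7880 billion cells


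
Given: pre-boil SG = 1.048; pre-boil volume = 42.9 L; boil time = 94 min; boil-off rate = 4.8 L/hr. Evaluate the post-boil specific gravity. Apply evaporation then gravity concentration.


V_post = V_pre − rate·(t/60);  SG_post = 1 + (SG_pre−1)·V_pre/V_post
V_post = 42.9 − 4.8·(94/60) = 35.3800
SG_post = 1 + (1.048 − 1)·42.9/35.3800

1.0582


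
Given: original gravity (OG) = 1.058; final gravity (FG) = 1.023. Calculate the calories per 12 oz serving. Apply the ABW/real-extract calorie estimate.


ABW = (OG−FG)·131.25·0.79/FG;  °P = 259 − 259/SG (for OG→OE and FG→AE);  RE = 0.1808·OE + 0.8192·AE;  Cal = (6.9·ABW + 4·(RE−0.1))·FG·3.55
ABW = (1.058 − 1.023)·131.25·0.79/1.023 = 3.5475
OE = 259 − 259/1.058 = 14.1985 °P
AE = 259 − 259/1.023 = 5.8231 °P
RE = 0.1808·14.1985 + 0.8192·5.8231 = 7.3373 °P
Cal = (6.9·3.5475 + 4·(7.3373−0.1))·1.023·3.55

194.0279 kcal


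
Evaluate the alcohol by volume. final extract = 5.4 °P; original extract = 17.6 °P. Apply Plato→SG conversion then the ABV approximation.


SG = 259/(259 − P);  ABV = (OG − FG)·131.25
OG = 259/(259 − 17.6) = 1.0729
FG = 259/(259 − 5.4) = 1.0213
ABV = (1.0729 − 1.0213)·131.25

6.7744 % ABV


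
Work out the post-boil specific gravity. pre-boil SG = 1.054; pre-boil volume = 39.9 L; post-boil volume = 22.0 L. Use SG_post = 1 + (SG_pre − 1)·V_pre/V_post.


pts_pre = (1.054 − 1)·1000 = 54.0000
pts_post = 54.0000·39.9/22.0 = 97.9364
SG_post = 1 + 97.9364/1000

1.0979


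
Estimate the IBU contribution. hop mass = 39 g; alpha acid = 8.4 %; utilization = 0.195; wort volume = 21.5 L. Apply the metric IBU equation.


IBU = (α/100)·mass·U·1000 / V
IBU = (8.4/100)·39·0.195·1000 / 21.5

29.7126 IBU


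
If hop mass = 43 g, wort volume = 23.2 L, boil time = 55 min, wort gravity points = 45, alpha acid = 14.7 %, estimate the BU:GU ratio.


U = 1.65·0.000125^(GP/1000)·(1−e^(−0.04t))/4.15;  IBU = (α/100)·m·U·1000/V;  BU:GU = IBU/GP
U = 1.65·0.000125^(45/1000)·(1−e^(−0.04·55))/4.15 = 0.2359
IBU = (14.7/100)·43·0.2359·1000/23.2 = 64.2825
BU:GU = 64.2825/45

1.4285


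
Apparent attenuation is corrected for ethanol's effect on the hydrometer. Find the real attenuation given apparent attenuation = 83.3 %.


RA = AA · 0.8192
RA = 83.3 · 0.8192

68.2394 %


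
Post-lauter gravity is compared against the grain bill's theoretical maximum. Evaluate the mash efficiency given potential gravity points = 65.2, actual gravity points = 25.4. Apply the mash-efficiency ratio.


efficiency = actual / potential × 100
efficiency = 25.4 / 65.2 × 100

38.9571 %


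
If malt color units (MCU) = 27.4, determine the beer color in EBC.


SRM = 1.4922·MCU^0.6859;  EBC = SRM·1.97
SRM = 1.4922·27.4^0.6859 = 14.4537
EBC = 14.4537·1.97

28.4739 EBC


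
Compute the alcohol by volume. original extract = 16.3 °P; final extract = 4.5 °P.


SG = 259/(259 − P);  ABV = (OG − FG)·131.25
OG = 259/(259 − 16.3) = 1.0672
FG = 259/(259 − 4.5) = 1.0177
ABV = (1.0672 − 1.0177)·131.25

6.4942 % ABV


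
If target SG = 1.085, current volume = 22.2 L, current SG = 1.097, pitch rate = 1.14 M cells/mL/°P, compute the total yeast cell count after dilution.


V_w = V·((SG_c−1)/(SG_t−1)−1);  °P = 259 − 259/SG_t;  cells = rate·(V+V_w)·°P
V_w = 22.2·((1.097−1)/(1.085−1)−1) = 3.1341
V_final = 22.2 + 3.1341 = 25.3341
°P = 259 − 259/1.085 = 20.2903
cells = 1.14·25.3341·20.2903

586.0027 billion cells


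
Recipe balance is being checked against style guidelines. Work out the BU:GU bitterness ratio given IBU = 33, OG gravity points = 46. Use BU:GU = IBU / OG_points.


BU:GU = 33 / 46

0.7174


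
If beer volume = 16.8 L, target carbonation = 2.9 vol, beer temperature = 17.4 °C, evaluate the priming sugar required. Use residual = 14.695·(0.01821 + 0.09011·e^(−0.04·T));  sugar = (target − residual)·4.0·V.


residual = 14.695·(0.01821 + 0.09011·e^(−0.04·17.4)) = 0.9278
sugar = (2.9 − 0.9278)·4.0·16.8

132.5323 g


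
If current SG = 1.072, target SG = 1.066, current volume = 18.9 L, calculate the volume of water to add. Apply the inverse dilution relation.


V_water = V·((SG_curr − 1)/(SG_target − 1) − 1)
V_water = 18.9·((1.072 − 1)/(1.066 − 1) − 1)

1.7182 L


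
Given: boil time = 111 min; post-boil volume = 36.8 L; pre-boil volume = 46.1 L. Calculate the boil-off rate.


rate = (V_pre − V_post) / (t_min/60)
rate = (46.1 − 36.8) / (111/60)

5.0270 L/hr


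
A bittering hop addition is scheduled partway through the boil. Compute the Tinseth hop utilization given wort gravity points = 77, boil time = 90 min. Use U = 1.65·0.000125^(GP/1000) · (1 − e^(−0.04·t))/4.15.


bigness = 1.65·0.000125^(77/1000) = 0.8259
boil_factor = (1 − e^(−0.04·90))/4.15 = 0.2344
U = 0.8259 · 0.2344

0.1936


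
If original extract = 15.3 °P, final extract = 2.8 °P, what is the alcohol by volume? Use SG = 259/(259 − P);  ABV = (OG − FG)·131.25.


OG = 259/(259 − 15.3) = 1.0628
FG = 259/(259 − 2.8) = 1.0109
ABV = (1.0628 − 1.0109)·131.25

6.8057 % ABV


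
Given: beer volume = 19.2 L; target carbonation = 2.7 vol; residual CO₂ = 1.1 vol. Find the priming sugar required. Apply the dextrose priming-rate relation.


sugar = (target − residual)·4.0·V
sugar = (2.7 − 1.1)·4.0·19.2

122.8800 g


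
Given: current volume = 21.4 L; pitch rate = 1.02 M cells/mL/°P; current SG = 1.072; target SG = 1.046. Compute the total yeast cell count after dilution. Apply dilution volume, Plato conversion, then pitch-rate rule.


V_w = V·((SG_c−1)/(SG_t−1)−1);  °P = 259 − 259/SG_t;  cells = rate·(V+V_w)·°P
V_w = 21.4·((1.072−1)/(1.046−1)−1) = 12.0957
V_final = 21.4 + 12.0957 = 33.4957
°P = 259 − 259/1.046 = 11.3901
cells = 1.02·33.4957·11.3901

389.1477 billion cells


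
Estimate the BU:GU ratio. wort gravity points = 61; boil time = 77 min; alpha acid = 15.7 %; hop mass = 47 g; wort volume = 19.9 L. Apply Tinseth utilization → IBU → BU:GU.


U = 1.65·0.000125^(GP/1000)·(1−e^(−0.04t))/4.15;  IBU = (α/100)·m·U·1000/V;  BU:GU = IBU/GP
U = 1.65·0.000125^(61/1000)·(1−e^(−0.04·77))/4.15 = 0.2192
IBU = (15.7/100)·47·0.2192·1000/19.9 = 81.2940
BU:GU = 81.2940/61

1.3327


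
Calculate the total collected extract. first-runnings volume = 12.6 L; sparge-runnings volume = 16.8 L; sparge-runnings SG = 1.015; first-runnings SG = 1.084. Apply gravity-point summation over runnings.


total = Σ (SG_i − 1)·1000·V_i
first = (1.084 − 1)·1000·12.6 = 1058.4000
sparge = (1.015 − 1)·1000·16.8 = 252.0000
total = 1058.4000 + 252.0000

1310.4000 gravity·L


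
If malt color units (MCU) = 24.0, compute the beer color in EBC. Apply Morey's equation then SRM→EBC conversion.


SRM = 1.4922·MCU^0.6859;  EBC = SRM·1.97
SRM = 1.4922·24.0^0.6859 = 13.1982
EBC = 13.1982·1.97

26.0004 EBC


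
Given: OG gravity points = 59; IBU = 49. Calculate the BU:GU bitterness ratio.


BU:GU = IBU / OG_points
BU:GU = 49 / 59

0.8305


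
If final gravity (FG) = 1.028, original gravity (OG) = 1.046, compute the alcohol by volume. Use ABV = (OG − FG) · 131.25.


ABV = (1.046 − 1.028) · 131.25

2.3625 % ABV


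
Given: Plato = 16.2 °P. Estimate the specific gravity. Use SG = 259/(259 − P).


SG = 259/(259 − 16.2)

1.0667


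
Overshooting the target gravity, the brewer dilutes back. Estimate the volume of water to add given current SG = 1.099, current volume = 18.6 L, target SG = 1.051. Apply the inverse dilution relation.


V_water = V·((SG_curr − 1)/(SG_target − 1) − 1)
V_water = 18.6·((1.099 − 1)/(1.051 − 1) − 1)

17.5059 L


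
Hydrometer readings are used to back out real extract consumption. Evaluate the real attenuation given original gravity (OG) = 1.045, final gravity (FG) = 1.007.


AA = (OG−FG)/(OG−1)·100;  RA = AA·0.8192
AA = (1.045 − 1.007)/(1.045 − 1)·100 = 84.4444
RA = 84.4444·0.8192

69.1769 %


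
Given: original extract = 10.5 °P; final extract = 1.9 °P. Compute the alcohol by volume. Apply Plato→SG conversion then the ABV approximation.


SG = 259/(259 − P);  ABV = (OG − FG)·131.25
OG = 259/(259 − 10.5) = 1.0423
FG = 259/(259 − 1.9) = 1.0074
ABV = (1.0423 − 1.0074)·131.25

4.5758 % ABV


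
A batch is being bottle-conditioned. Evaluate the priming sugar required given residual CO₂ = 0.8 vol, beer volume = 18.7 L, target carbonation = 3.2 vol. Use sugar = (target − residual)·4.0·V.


sugar = (3.2 − 0.8)·4.0·18.7

179.5200 g


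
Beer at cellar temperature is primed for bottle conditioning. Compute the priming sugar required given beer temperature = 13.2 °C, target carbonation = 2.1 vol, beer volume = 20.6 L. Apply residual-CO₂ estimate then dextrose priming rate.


residual = 14.695·(0.01821 + 0.09011·e^(−0.04·T));  sugar = (target − residual)·4.0·V
residual = 14.695·(0.01821 + 0.09011·e^(−0.04·13.2)) = 1.0486
sugar = (2.1 − 1.0486)·4.0·20.6

86.6381 g


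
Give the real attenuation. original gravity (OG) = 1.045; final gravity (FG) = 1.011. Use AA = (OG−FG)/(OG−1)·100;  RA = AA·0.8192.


AA = (1.045 − 1.011)/(1.045 − 1)·100 = 75.5556
RA = 75.5556·0.8192

61.8951 %


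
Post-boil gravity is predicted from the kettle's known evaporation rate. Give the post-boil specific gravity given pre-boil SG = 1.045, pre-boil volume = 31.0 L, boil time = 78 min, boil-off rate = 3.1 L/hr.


V_post = V_pre − rate·(t/60);  SG_post = 1 + (SG_pre−1)·V_pre/V_post
V_post = 31.0 − 3.1·(78/60) = 26.9700
SG_post = 1 + (1.045 − 1)·31.0/26.9700

1.0517


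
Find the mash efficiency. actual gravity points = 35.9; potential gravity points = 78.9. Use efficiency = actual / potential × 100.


efficiency = 35.9 / 78.9 × 100

45.5006 %


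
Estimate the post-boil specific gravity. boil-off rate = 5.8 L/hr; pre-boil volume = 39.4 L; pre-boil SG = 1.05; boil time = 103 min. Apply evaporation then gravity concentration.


V_post = V_pre − rate·(t/60);  SG_post = 1 + (SG_pre−1)·V_pre/V_post
V_post = 39.4 − 5.8·(103/60) = 29.4433
SG_post = 1 + (1.05 − 1)·39.4/29.4433

1.0669


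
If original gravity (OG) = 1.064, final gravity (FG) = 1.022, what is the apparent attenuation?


AA = (OG − FG)/(OG − 1) · 100
AA = (1.064 − 1.022)/(1.064 − 1) · 100

65.6250 %


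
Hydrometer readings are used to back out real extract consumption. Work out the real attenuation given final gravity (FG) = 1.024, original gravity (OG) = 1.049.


AA = (OG−FG)/(OG−1)·100;  RA = AA·0.8192
AA = (1.049 − 1.024)/(1.049 − 1)·100 = 51.0204
RA = 51.0204·0.8192

41.7959 %


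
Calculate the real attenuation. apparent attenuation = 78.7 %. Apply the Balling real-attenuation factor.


RA = AA · 0.8192
RA = 78.7 · 0.8192

64.4710 %


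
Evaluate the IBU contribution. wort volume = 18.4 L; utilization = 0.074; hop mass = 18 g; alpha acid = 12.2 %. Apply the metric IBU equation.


IBU = (α/100)·mass·U·1000 / V
IBU = (12.2/100)·18·0.074·1000 / 18.4

8.8317 IBU


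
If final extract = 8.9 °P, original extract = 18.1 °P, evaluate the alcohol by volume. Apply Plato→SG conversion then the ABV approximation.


SG = 259/(259 − P);  ABV = (OG − FG)·131.25
OG = 259/(259 − 18.1) = 1.0751
FG = 259/(259 − 8.9) = 1.0356
ABV = (1.0751 − 1.0356)·131.25

5.1908 % ABV


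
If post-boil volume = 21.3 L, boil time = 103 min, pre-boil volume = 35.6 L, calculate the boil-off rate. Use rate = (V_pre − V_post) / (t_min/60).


rate = (35.6 − 21.3) / (103/60)

8.3301 L/hr


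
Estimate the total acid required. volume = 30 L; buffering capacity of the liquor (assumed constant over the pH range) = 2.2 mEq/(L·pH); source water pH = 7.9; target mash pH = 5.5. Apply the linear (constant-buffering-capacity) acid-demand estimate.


acid = buffering capacity · (pH_source − pH_target) · V
acid = 2.2 · (7.9 − 5.5) · 30

158.4000 mEq


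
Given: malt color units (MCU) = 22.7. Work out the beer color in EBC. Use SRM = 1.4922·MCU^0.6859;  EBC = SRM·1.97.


SRM = 1.4922·22.7^0.6859 = 12.7036
EBC = 12.7036·1.97

25.0260 EBC


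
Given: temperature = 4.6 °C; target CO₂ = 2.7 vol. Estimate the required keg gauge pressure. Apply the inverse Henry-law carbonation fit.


psi = vols/(0.01821 + 0.09011·e^(−0.04·T)) − 14.695
psi = 2.7/(0.01821 + 0.09011·e^(−0.04·4.6)) − 14.695

14.2825 psi


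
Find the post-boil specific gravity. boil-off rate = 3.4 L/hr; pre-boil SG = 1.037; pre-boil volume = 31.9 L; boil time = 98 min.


V_post = V_pre − rate·(t/60);  SG_post = 1 + (SG_pre−1)·V_pre/V_post
V_post = 31.9 − 3.4·(98/60) = 26.3467
SG_post = 1 + (1.037 − 1)·31.9/26.3467

1.0448


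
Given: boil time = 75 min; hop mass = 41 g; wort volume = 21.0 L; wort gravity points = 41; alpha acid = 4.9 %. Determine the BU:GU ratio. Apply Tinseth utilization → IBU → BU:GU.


U = 1.65·0.000125^(GP/1000)·(1−e^(−0.04t))/4.15;  IBU = (α/100)·m·U·1000/V;  BU:GU = IBU/GP
U = 1.65·0.000125^(41/1000)·(1−e^(−0.04·75))/4.15 = 0.2614
IBU = (4.9/100)·41·0.2614·1000/21.0 = 25.0029
BU:GU = 25.0029/41

0.6098


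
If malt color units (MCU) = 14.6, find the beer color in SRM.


SRM = 1.4922 · MCU^0.6859
SRM = 1.4922 · 14.6^0.6859

9.3855 SRM


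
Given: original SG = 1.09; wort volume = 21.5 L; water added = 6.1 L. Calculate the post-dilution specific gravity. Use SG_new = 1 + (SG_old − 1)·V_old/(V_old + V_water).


pts = (1.09 − 1)·1000·21.5/(21.5 + 6.1) = 70.1087
SG_new = 1 + 70.1087/1000

1.0701


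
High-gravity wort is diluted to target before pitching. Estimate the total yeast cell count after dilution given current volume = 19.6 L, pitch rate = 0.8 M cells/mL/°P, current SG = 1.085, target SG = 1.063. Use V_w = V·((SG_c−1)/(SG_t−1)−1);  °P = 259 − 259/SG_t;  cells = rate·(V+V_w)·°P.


V_w = 19.6·((1.085−1)/(1.063−1)−1) = 6.8444
V_final = 19.6 + 6.8444 = 26.4444
°P = 259 − 259/1.063 = 15.3500
cells = 0.8·26.4444·15.3500

324.7368 billion cells


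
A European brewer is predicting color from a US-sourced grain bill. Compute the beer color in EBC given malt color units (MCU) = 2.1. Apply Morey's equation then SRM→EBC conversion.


SRM = 1.4922·MCU^0.6859;  EBC = SRM·1.97
SRM = 1.4922·2.1^0.6859 = 2.4822
EBC = 2.4822·1.97

4.8899 EBC


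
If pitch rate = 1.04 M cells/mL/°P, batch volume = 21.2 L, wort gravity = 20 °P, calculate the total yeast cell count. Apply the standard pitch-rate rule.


cells (billions) = rate · V_L · °P
cells = 1.04 · 21.2 · 20

440.9600 billion cells


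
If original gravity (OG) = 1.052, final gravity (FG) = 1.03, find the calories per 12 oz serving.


ABW = (OG−FG)·131.25·0.79/FG;  °P = 259 − 259/SG (for OG→OE and FG→AE);  RE = 0.1808·OE + 0.8192·AE;  Cal = (6.9·ABW + 4·(RE−0.1))·FG·3.55
ABW = (1.052 − 1.03)·131.25·0.79/1.03 = 2.2147
OE = 259 − 259/1.052 = 12.8023 °P
AE = 259 − 259/1.03 = 7.5437 °P
RE = 0.1808·12.8023 + 0.8192·7.5437 = 8.4944 °P
Cal = (6.9·2.2147 + 4·(8.4944−0.1))·1.03·3.55

178.6533 kcal


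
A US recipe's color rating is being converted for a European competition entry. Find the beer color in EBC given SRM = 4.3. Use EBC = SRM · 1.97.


EBC = 4.3 · 1.97

8.4710 EBC


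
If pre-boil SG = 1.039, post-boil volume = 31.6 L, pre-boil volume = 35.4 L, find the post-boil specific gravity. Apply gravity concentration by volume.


SG_post = 1 + (SG_pre − 1)·V_pre/V_post
pts_pre = (1.039 − 1)·1000 = 39.0000
pts_post = 39.0000·35.4/31.6 = 43.6899
SG_post = 1 + 43.6899/1000

1.0437


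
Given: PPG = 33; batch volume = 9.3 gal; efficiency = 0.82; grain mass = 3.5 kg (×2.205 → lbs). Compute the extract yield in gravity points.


points = lbs × PPG × eff / vol
lbs = 3.5 × 2.205 = 7.7175
points = 7.7175 × 33 × 0.82 / 9.3

22.4554 points


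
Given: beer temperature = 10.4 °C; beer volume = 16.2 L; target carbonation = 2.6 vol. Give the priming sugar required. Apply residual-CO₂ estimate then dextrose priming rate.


residual = 14.695·(0.01821 + 0.09011·e^(−0.04·T));  sugar = (target − residual)·4.0·V
residual = 14.695·(0.01821 + 0.09011·e^(−0.04·10.4)) = 1.1411
sugar = (2.6 − 1.1411)·4.0·16.2

94.5353 g


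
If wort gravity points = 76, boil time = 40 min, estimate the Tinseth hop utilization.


U = 1.65·0.000125^(GP/1000) · (1 − e^(−0.04·t))/4.15
bigness = 1.65·0.000125^(76/1000) = 0.8334
boil_factor = (1 − e^(−0.04·40))/4.15 = 0.1923
U = 0.8334 · 0.1923

0.1603


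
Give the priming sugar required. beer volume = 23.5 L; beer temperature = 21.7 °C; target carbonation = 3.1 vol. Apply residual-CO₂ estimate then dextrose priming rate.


residual = 14.695·(0.01821 + 0.09011·e^(−0.04·T));  sugar = (target − residual)·4.0·V
residual = 14.695·(0.01821 + 0.09011·e^(−0.04·21.7)) = 0.8235
sugar = (3.1 − 0.8235)·4.0·23.5

213.9940 g


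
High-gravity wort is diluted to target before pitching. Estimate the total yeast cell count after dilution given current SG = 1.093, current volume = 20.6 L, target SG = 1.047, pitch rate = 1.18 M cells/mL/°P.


V_w = V·((SG_c−1)/(SG_t−1)−1);  °P = 259 − 259/SG_t;  cells = rate·(V+V_w)·°P
V_w = 20.6·((1.093−1)/(1.047−1)−1) = 20.1617
V_final = 20.6 + 20.1617 = 40.7617
°P = 259 − 259/1.047 = 11.6266
cells = 1.18·40.7617·11.6266

559.2233 billion cells


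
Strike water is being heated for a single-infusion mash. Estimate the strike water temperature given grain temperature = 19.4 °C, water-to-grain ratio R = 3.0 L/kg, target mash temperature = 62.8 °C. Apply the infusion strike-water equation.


T_strike = (0.41/R)·(T_mash − T_grain) + T_mash
T_strike = (0.41/3.0)·(62.8 − 19.4) + 62.8

68.7313 °C


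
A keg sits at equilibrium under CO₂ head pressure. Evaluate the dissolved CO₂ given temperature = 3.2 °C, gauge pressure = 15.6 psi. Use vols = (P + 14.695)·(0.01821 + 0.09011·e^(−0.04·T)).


vols = (15.6 + 14.695)·(0.01821 + 0.09011·e^(−0.04·3.2))

2.9536 volumes


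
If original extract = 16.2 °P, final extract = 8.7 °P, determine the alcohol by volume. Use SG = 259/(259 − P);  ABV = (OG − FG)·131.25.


OG = 259/(259 − 16.2) = 1.0667
FG = 259/(259 − 8.7) = 1.0348
ABV = (1.0667 − 1.0348)·131.25

4.1952 % ABV


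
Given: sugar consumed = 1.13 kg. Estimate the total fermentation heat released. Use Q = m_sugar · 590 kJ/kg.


Q = 1.13 · 590

666.7000 kJ


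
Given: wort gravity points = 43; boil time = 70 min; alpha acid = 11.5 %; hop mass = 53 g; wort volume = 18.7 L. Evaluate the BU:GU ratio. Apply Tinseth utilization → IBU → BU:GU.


U = 1.65·0.000125^(GP/1000)·(1−e^(−0.04t))/4.15;  IBU = (α/100)·m·U·1000/V;  BU:GU = IBU/GP
U = 1.65·0.000125^(43/1000)·(1−e^(−0.04·70))/4.15 = 0.2537
IBU = (11.5/100)·53·0.2537·1000/18.7 = 82.6968
BU:GU = 82.6968/43

1.9232


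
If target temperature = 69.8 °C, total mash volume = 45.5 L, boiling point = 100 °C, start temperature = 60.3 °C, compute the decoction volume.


V_dec = V_total·(T_target − T_start)/(T_boil − T_start)
V_dec = 45.5·(69.8 − 60.3)/(100 − 60.3)

10.8879 L


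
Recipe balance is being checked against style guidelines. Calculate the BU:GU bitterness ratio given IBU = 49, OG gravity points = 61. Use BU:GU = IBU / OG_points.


BU:GU = 49 / 61

0.8033


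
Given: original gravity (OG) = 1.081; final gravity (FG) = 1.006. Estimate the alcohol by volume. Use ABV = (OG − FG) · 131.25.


ABV = (1.081 − 1.006) · 131.25

9.8437 % ABV


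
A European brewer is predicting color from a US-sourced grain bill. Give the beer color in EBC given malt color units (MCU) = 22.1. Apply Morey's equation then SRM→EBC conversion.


SRM = 1.4922·MCU^0.6859;  EBC = SRM·1.97
SRM = 1.4922·22.1^0.6859 = 12.4723
EBC = 12.4723·1.97

24.5704 EBC


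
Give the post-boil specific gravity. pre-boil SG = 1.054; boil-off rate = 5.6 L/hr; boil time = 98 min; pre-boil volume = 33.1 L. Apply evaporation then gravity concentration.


V_post = V_pre − rate·(t/60);  SG_post = 1 + (SG_pre−1)·V_pre/V_post
V_post = 33.1 − 5.6·(98/60) = 23.9533
SG_post = 1 + (1.054 − 1)·33.1/23.9533

1.0746


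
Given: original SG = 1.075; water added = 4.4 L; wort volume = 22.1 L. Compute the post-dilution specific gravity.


SG_new = 1 + (SG_old − 1)·V_old/(V_old + V_water)
pts = (1.075 − 1)·1000·22.1/(22.1 + 4.4) = 62.5472
SG_new = 1 + 62.5472/1000

1.0625


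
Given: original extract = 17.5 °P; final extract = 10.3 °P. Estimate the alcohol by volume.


SG = 259/(259 − P);  ABV = (OG − FG)·131.25
OG = 259/(259 − 17.5) = 1.0725
FG = 259/(259 − 10.3) = 1.0414
ABV = (1.0725 − 1.0414)·131.25

4.0751 % ABV


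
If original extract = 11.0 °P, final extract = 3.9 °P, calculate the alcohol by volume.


SG = 259/(259 − P);  ABV = (OG − FG)·131.25
OG = 259/(259 − 11.0) = 1.0444
FG = 259/(259 − 3.9) = 1.0153
ABV = (1.0444 − 1.0153)·131.25

3.8150 % ABV


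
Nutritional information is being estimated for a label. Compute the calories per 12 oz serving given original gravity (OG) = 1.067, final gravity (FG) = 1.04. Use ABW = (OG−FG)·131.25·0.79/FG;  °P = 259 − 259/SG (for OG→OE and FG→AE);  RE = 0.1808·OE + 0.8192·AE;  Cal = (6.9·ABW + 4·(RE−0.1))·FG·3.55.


ABW = (1.067 − 1.04)·131.25·0.79/1.04 = 2.6919
OE = 259 − 259/1.067 = 16.2634 °P
AE = 259 − 259/1.04 = 9.9615 °P
RE = 0.1808·16.2634 + 0.8192·9.9615 = 11.1009 °P
Cal = (6.9·2.6919 + 4·(11.1009−0.1))·1.04·3.55

231.0367 kcal


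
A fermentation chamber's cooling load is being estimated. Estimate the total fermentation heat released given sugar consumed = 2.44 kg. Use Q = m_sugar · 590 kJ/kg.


Q = 2.44 · 590

1439.6000 kJ


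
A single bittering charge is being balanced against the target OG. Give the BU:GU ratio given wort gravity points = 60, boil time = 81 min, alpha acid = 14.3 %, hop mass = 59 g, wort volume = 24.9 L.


U = 1.65·0.000125^(GP/1000)·(1−e^(−0.04t))/4.15;  IBU = (α/100)·m·U·1000/V;  BU:GU = IBU/GP
U = 1.65·0.000125^(60/1000)·(1−e^(−0.04·81))/4.15 = 0.2228
IBU = (14.3/100)·59·0.2228·1000/24.9 = 75.4898
BU:GU = 75.4898/60

1.2582


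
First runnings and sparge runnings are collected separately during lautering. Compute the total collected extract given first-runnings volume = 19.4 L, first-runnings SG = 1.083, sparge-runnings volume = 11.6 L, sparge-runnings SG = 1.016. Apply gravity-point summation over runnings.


total = Σ (SG_i − 1)·1000·V_i
first = (1.083 − 1)·1000·19.4 = 1610.2000
sparge = (1.016 − 1)·1000·11.6 = 185.6000
total = 1610.2000 + 185.6000

1795.8000 gravity·L


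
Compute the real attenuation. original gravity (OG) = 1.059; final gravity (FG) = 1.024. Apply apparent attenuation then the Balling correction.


AA = (OG−FG)/(OG−1)·100;  RA = AA·0.8192
AA = (1.059 − 1.024)/(1.059 − 1)·100 = 59.3220
RA = 59.3220·0.8192

48.5966 %


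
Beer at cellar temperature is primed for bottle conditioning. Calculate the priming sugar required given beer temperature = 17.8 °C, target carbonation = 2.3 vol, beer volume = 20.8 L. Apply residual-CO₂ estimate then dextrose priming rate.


residual = 14.695·(0.01821 + 0.09011·e^(−0.04·T));  sugar = (target − residual)·4.0·V
residual = 14.695·(0.01821 + 0.09011·e^(−0.04·17.8)) = 0.9173
sugar = (2.3 − 0.9173)·4.0·20.8

115.0395 g


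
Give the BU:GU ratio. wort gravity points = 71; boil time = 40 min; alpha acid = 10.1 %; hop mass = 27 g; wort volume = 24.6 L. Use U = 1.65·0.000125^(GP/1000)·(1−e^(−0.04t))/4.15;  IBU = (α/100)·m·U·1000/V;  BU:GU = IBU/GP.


U = 1.65·0.000125^(71/1000)·(1−e^(−0.04·40))/4.15 = 0.1676
IBU = (10.1/100)·27·0.1676·1000/24.6 = 18.5834
BU:GU = 18.5834/71

0.2617


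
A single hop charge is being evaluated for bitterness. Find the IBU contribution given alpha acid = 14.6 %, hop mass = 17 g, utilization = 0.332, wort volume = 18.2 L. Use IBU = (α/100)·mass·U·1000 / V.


IBU = (14.6/100)·17·0.332·1000 / 18.2

45.2760 IBU


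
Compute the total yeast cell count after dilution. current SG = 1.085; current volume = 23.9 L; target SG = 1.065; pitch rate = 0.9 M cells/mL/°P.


V_w = V·((SG_c−1)/(SG_t−1)−1);  °P = 259 − 259/SG_t;  cells = rate·(V+V_w)·°P
V_w = 23.9·((1.085−1)/(1.065−1)−1) = 7.3538
V_final = 23.9 + 7.3538 = 31.2538
°P = 259 − 259/1.065 = 15.8075
cells = 0.9·31.2538·15.8075

444.6410 billion cells


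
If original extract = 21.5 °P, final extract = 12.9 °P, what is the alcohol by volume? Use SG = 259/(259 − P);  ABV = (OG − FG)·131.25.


OG = 259/(259 − 21.5) = 1.0905
FG = 259/(259 − 12.9) = 1.0524
ABV = (1.0905 − 1.0524)·131.25

5.0018 % ABV


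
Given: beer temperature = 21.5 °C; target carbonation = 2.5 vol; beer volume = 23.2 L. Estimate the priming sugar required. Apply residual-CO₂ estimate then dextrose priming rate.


residual = 14.695·(0.01821 + 0.09011·e^(−0.04·T));  sugar = (target − residual)·4.0·V
residual = 14.695·(0.01821 + 0.09011·e^(−0.04·21.5)) = 0.8279
sugar = (2.5 − 0.8279)·4.0·23.2

155.1678 g


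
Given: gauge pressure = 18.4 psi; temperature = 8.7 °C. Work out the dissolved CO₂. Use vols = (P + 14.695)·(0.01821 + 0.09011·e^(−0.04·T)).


vols = (18.4 + 14.695)·(0.01821 + 0.09011·e^(−0.04·8.7))

2.7084 volumes


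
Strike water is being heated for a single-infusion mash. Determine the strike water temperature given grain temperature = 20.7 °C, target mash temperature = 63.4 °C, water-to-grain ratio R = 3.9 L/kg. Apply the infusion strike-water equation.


T_strike = (0.41/R)·(T_mash − T_grain) + T_mash
T_strike = (0.41/3.9)·(63.4 − 20.7) + 63.4

67.8890 °C


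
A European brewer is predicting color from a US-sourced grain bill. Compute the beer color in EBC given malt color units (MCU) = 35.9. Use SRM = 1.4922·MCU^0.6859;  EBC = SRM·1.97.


SRM = 1.4922·35.9^0.6859 = 17.3967
EBC = 17.3967·1.97

34.2715 EBC


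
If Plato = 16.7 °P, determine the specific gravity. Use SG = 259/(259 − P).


SG = 259/(259 − 16.7)

1.0689


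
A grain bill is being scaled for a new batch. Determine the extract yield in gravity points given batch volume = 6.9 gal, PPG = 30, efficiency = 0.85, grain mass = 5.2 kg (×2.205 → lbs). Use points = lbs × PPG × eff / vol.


lbs = 5.2 × 2.205 = 11.4660
points = 11.4660 × 30 × 0.85 / 6.9

42.3743 points


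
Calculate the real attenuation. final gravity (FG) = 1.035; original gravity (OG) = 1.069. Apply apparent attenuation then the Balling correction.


AA = (OG−FG)/(OG−1)·100;  RA = AA·0.8192
AA = (1.069 − 1.035)/(1.069 − 1)·100 = 49.2754
RA = 49.2754·0.8192

40.3664 %


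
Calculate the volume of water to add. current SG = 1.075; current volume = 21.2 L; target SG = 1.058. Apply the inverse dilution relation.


V_water = V·((SG_curr − 1)/(SG_target − 1) − 1)
V_water = 21.2·((1.075 − 1)/(1.058 − 1) − 1)

6.2138 L


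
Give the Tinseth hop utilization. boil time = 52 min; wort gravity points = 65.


U = 1.65·0.000125^(GP/1000) · (1 − e^(−0.04·t))/4.15
bigness = 1.65·0.000125^(65/1000) = 0.9200
boil_factor = (1 − e^(−0.04·52))/4.15 = 0.2109
U = 0.9200 · 0.2109

0.1940


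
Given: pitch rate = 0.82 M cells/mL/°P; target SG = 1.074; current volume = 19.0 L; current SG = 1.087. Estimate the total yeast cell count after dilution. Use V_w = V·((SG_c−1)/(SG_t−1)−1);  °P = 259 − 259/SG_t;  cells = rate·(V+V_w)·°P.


V_w = 19.0·((1.087−1)/(1.074−1)−1) = 3.3378
V_final = 19.0 + 3.3378 = 22.3378
°P = 259 − 259/1.074 = 17.8454
cells = 0.82·22.3378·17.8454

326.8754 billion cells


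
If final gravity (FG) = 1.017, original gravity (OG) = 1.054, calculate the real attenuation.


AA = (OG−FG)/(OG−1)·100;  RA = AA·0.8192
AA = (1.054 − 1.017)/(1.054 − 1)·100 = 68.5185
RA = 68.5185·0.8192

56.1304 %


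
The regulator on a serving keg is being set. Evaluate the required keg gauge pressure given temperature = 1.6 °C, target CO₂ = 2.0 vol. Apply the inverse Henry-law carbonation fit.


psi = vols/(0.01821 + 0.09011·e^(−0.04·T)) − 14.695
psi = 2.0/(0.01821 + 0.09011·e^(−0.04·1.6)) − 14.695

4.7728 psi
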